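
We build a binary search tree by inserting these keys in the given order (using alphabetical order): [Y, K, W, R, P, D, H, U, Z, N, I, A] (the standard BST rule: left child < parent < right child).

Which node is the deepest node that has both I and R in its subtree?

K

Y: root
K: left child of Y (depth 1)
W: right child of K (depth 2)
R: left child of W (depth 3)
P: left child of R (depth 4)
D: left child of K (depth 2)
H: right child of D (depth 3)
U: right child of R (depth 4)
Z: right child of Y (depth 1)
N: left child of P (depth 5)
I: right child of H (depth 4)
A: left child of D (depth 3)

Path to I: Y → K → D → H → I
Path to R: Y → K → W → R
The paths share a prefix ending at K, then split left and right.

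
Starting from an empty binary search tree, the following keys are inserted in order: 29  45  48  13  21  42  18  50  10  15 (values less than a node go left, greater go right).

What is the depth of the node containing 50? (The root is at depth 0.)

3

29: root
45: right child of 29 (depth 1)
48: right child of 45 (depth 2)
13: left child of 29 (depth 1)
21: right child of 13 (depth 2)
42: left child of 45 (depth 2)
18: left child of 21 (depth 3)
50: right child of 48 (depth 3)
10: left child of 13 (depth 2)
15: left child of 18 (depth 4)

Path to 50: 29 → 45 → 48 → 50, which is 3 edges.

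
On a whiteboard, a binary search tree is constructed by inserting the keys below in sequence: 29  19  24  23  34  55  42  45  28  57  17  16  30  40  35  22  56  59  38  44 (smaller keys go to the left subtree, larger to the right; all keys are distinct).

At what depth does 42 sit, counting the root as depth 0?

3

29: root
19: left child of 29 (depth 1)
24: right child of 19 (depth 2)
23: left child of 24 (depth 3)
34: right child of 29 (depth 1)
55: right child of 34 (depth 2)
42: left child of 55 (depth 3)
45: right child of 42 (depth 4)
28: right child of 24 (depth 3)
57: right child of 55 (depth 3)
17: left child of 19 (depth 2)
16: left child of 17 (depth 3)
30: left child of 34 (depth 2)
40: left child of 42 (depth 4)
35: left child of 40 (depth 5)
22: left child of 23 (depth 4)
56: left child of 57 (depth 4)
59: right child of 57 (depth 4)
38: right child of 35 (depth 6)
44: left child of 45 (depth 5)

Path to 42: 29 → 34 → 55 → 42, which is 3 edges.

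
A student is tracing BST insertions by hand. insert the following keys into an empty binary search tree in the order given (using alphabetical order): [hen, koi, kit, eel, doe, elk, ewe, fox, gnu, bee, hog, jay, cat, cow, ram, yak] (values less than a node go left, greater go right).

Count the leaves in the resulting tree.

Insert hen: tree is empty, so hen becomes the root.
Insert koi: koi > hen → go right. Place as right child of hen.
Insert kit: kit > hen → go right; kit < koi → go left. Place as left child of koi.
Insert eel: eel < hen → go left. Place as left child of hen.
Insert doe: doe < hen → go left; doe < eel → go left. Place as left child of eel.
Insert elk: elk < hen → go left; elk > eel → go right. Place as right child of eel.
Insert ewe: ewe < hen → go left; ewe > eel → go right; ewe > elk → go right. Place as right child of elk.
Insert fox: fox < hen → go left; fox > eel → go right; fox > elk → go right; fox > ewe → go right. Place as right child of ewe.
Insert gnu: gnu < hen → go left; gnu > eel → go right; gnu > elk → go right; gnu > ewe → go right; gnu > fox → go right. Place as right child of fox.
Insert bee: bee < hen → go left; bee < eel → go left; bee < doe → go left. Place as left child of doe.
Insert hog: hog > hen → go right; hog < koi → go left; hog < kit → go left. Place as left child of kit.
Insert jay: jay > hen → go right; jay < koi → go left; jay < kit → go left; jay > hog → go right. Place as right child of hog.
Insert cat: cat < hen → go left; cat < eel → go left; cat < doe → go left; cat > bee → go right. Place as right child of bee.
Insert cow: cow < hen → go left; cow < eel → go left; cow < doe → go left; cow > bee → go right; cow > cat → go right. Place as right child of cat.
Insert ram: ram > hen → go right; ram > koi → go right. Place as right child of koi.
Insert yak: yak > hen → go right; yak > koi → go right; yak > ram → go right. Place as right child of ram.

Leaves: cow, gnu, jay, yak — 4 in total.

4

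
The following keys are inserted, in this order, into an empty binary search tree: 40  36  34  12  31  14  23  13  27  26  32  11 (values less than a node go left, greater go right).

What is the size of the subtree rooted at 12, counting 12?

9

40: root
36: left child of 40 (depth 1)
34: left child of 36 (depth 2)
12: left child of 34 (depth 3)
31: right child of 12 (depth 4)
14: left child of 31 (depth 5)
23: right child of 14 (depth 6)
13: left child of 14 (depth 6)
27: right child of 23 (depth 7)
26: left child of 27 (depth 8)
32: right child of 31 (depth 5)
11: left child of 12 (depth 4)

Subtree rooted at 12 contains: 12, 11, 31, 14, 13, 23, 27, 26, 32 — 9 nodes.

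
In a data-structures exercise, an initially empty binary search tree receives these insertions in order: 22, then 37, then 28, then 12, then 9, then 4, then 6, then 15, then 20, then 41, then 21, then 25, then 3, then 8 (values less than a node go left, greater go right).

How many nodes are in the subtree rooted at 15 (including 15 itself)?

3

Insert 22: tree is empty, so 22 becomes the root.
Insert 37: 37 > 22 → go right. Place as right child of 22.
Insert 28: 28 > 22 → go right; 28 < 37 → go left. Place as left child of 37.
Insert 12: 12 < 22 → go left. Place as left child of 22.
Insert 9: 9 < 22 → go left; 9 < 12 → go left. Place as left child of 12.
Insert 4: 4 < 22 → go left; 4 < 12 → go left; 4 < 9 → go left. Place as left child of 9.
Insert 6: 6 < 22 → go left; 6 < 12 → go left; 6 < 9 → go left; 6 > 4 → go right. Place as right child of 4.
Insert 15: 15 < 22 → go left; 15 > 12 → go right. Place as right child of 12.
Insert 20: 20 < 22 → go left; 20 > 12 → go right; 20 > 15 → go right. Place as right child of 15.
Insert 41: 41 > 22 → go right; 41 > 37 → go right. Place as right child of 37.
Insert 21: 21 < 22 → go left; 21 > 12 → go right; 21 > 15 → go right; 21 > 20 → go right. Place as right child of 20.
Insert 25: 25 > 22 → go right; 25 < 37 → go left; 25 < 28 → go left. Place as left child of 28.
Insert 3: 3 < 22 → go left; 3 < 12 → go left; 3 < 9 → go left; 3 < 4 → go left. Place as left child of 4.
Insert 8: 8 < 22 → go left; 8 < 12 → go left; 8 < 9 → go left; 8 > 4 → go right; 8 > 6 → go right. Place as right child of 6.

Subtree rooted at 15 contains: 15, 20, 21 — 3 nodes.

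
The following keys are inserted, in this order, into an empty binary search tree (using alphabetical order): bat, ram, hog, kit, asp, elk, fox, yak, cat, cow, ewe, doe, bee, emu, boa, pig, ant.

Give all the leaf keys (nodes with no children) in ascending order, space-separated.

Resulting structure (node: left, right):
  bat: L=asp, R=ram
  ram: L=hog, R=yak
  hog: L=elk, R=kit
  kit: L=–, R=pig
  asp: L=ant, R=–
  elk: L=cat, R=fox
  fox: L=ewe, R=–
  yak: L=–, R=–
  cat: L=bee, R=cow
  cow: L=–, R=doe
  ewe: L=emu, R=–
  doe: L=–, R=–
  bee: L=–, R=boa
  emu: L=–, R=–
  boa: L=–, R=–
  pig: L=–, R=–
  ant: L=–, R=–

ant boa doe emu pig yak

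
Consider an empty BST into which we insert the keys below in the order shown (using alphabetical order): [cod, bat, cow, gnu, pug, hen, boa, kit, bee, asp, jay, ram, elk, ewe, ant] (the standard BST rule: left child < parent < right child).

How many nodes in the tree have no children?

5

Insert cod: tree is empty, so cod becomes the root.
Insert bat: bat < cod → go left. Place as left child of cod.
Insert cow: cow > cod → go right. Place as right child of cod.
Insert gnu: gnu > cod → go right; gnu > cow → go right. Place as right child of cow.
Insert pug: pug > cod → go right; pug > cow → go right; pug > gnu → go right. Place as right child of gnu.
Insert hen: hen > cod → go right; hen > cow → go right; hen > gnu → go right; hen < pug → go left. Place as left child of pug.
Insert boa: boa < cod → go left; boa > bat → go right. Place as right child of bat.
Insert kit: kit > cod → go right; kit > cow → go right; kit > gnu → go right; kit < pug → go left; kit > hen → go right. Place as right child of hen.
Insert bee: bee < cod → go left; bee > bat → go right; bee < boa → go left. Place as left child of boa.
Insert asp: asp < cod → go left; asp < bat → go left. Place as left child of bat.
Insert jay: jay > cod → go right; jay > cow → go right; jay > gnu → go right; jay < pug → go left; jay > hen → go right; jay < kit → go left. Place as left child of kit.
Insert ram: ram > cod → go right; ram > cow → go right; ram > gnu → go right; ram > pug → go right. Place as right child of pug.
Insert elk: elk > cod → go right; elk > cow → go right; elk < gnu → go left. Place as left child of gnu.
Insert ewe: ewe > cod → go right; ewe > cow → go right; ewe < gnu → go left; ewe > elk → go right. Place as right child of elk.
Insert ant: ant < cod → go left; ant < bat → go left; ant < asp → go left. Place as left child of asp.

Leaves: ant, bee, ewe, jay, ram — 5 in total.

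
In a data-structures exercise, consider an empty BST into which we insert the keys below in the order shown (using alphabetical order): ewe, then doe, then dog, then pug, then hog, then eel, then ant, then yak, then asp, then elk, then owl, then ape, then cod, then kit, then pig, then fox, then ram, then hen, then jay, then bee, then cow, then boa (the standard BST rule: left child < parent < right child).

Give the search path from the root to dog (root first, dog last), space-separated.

ewe doe dog

ewe: root
doe: left child of ewe (depth 1)
dog: right child of doe (depth 2)
pug: right child of ewe (depth 1)
hog: left child of pug (depth 2)
eel: right child of dog (depth 3)
ant: left child of doe (depth 2)
yak: right child of pug (depth 2)
asp: right child of ant (depth 3)
elk: right child of eel (depth 4)
owl: right child of hog (depth 3)
ape: left child of asp (depth 4)
cod: right child of asp (depth 4)
kit: left child of owl (depth 4)
pig: right child of owl (depth 4)
fox: left child of hog (depth 3)
ram: left child of yak (depth 3)
hen: right child of fox (depth 4)
jay: left child of kit (depth 5)
bee: left child of cod (depth 5)
cow: right child of cod (depth 5)
boa: right child of bee (depth 6)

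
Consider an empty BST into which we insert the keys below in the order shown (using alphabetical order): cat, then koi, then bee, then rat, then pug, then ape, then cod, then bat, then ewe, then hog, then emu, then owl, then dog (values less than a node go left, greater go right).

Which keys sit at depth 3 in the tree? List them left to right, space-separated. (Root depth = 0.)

bat ewe pug

cat: root
koi: right child of cat (depth 1)
bee: left child of cat (depth 1)
rat: right child of koi (depth 2)
pug: left child of rat (depth 3)
ape: left child of bee (depth 2)
cod: left child of koi (depth 2)
bat: right child of ape (depth 3)
ewe: right child of cod (depth 3)
hog: right child of ewe (depth 4)
emu: left child of ewe (depth 4)
owl: left child of pug (depth 4)
dog: left child of emu (depth 5)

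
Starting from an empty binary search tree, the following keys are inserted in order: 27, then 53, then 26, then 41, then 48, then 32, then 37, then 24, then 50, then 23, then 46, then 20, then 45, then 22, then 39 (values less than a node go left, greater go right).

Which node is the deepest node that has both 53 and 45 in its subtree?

53

Resulting structure (node: left, right):
  27: L=26, R=53
  53: L=41, R=–
  26: L=24, R=–
  41: L=32, R=48
  48: L=46, R=50
  32: L=–, R=37
  37: L=–, R=39
  24: L=23, R=–
  50: L=–, R=–
  23: L=20, R=–
  46: L=45, R=–
  20: L=–, R=22
  45: L=–, R=–
  22: L=–, R=–
  39: L=–, R=–

Path to 53: 27 → 53
Path to 45: 27 → 53 → 41 → 48 → 46 → 45
53 lies on both paths and is an ancestor of the other node.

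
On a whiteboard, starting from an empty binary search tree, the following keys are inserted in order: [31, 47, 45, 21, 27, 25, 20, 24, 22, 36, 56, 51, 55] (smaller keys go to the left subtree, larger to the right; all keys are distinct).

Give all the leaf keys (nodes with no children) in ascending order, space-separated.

20 22 36 55

31: root
47: right child of 31 (depth 1)
45: left child of 47 (depth 2)
21: left child of 31 (depth 1)
27: right child of 21 (depth 2)
25: left child of 27 (depth 3)
20: left child of 21 (depth 2)
24: left child of 25 (depth 4)
22: left child of 24 (depth 5)
36: left child of 45 (depth 3)
56: right child of 47 (depth 2)
51: left child of 56 (depth 3)
55: right child of 51 (depth 4)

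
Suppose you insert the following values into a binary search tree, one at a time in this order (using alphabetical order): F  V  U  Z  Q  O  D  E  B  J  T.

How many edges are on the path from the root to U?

F: root
V: right child of F (depth 1)
U: left child of V (depth 2)
Z: right child of V (depth 2)
Q: left child of U (depth 3)
O: left child of Q (depth 4)
D: left child of F (depth 1)
E: right child of D (depth 2)
B: left child of D (depth 2)
J: left child of O (depth 5)
T: right child of Q (depth 4)

Path to U: F → V → U, which is 2 edges.

2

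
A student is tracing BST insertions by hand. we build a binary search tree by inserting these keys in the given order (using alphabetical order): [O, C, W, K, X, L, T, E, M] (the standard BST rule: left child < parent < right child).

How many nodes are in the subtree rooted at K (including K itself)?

Resulting structure (node: left, right):
  O: L=C, R=W
  C: L=–, R=K
  W: L=T, R=X
  K: L=E, R=L
  X: L=–, R=–
  L: L=–, R=M
  T: L=–, R=–
  E: L=–, R=–
  M: L=–, R=–

Subtree rooted at K contains: K, E, L, M — 4 nodes.

4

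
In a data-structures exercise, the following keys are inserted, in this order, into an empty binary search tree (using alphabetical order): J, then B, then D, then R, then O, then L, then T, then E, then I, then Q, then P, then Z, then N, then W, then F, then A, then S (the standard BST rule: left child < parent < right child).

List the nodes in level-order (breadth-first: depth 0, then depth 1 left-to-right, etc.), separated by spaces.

J: root
B: left child of J (depth 1)
D: right child of B (depth 2)
R: right child of J (depth 1)
O: left child of R (depth 2)
L: left child of O (depth 3)
T: right child of R (depth 2)
E: right child of D (depth 3)
I: right child of E (depth 4)
Q: right child of O (depth 3)
P: left child of Q (depth 4)
Z: right child of T (depth 3)
N: right child of L (depth 4)
W: left child of Z (depth 4)
F: left child of I (depth 5)
A: left child of B (depth 2)
S: left child of T (depth 3)

J B R A D O T E L Q S Z I N P W F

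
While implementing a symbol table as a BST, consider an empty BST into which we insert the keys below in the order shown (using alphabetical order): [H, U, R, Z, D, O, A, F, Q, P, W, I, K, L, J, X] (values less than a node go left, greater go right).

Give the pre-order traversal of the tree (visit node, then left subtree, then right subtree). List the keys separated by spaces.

H: root
U: right child of H (depth 1)
R: left child of U (depth 2)
Z: right child of U (depth 2)
D: left child of H (depth 1)
O: left child of R (depth 3)
A: left child of D (depth 2)
F: right child of D (depth 2)
Q: right child of O (depth 4)
P: left child of Q (depth 5)
W: left child of Z (depth 3)
I: left child of O (depth 4)
K: right child of I (depth 5)
L: right child of K (depth 6)
J: left child of K (depth 6)
X: right child of W (depth 4)

H D A F U R O I K J L Q P Z W X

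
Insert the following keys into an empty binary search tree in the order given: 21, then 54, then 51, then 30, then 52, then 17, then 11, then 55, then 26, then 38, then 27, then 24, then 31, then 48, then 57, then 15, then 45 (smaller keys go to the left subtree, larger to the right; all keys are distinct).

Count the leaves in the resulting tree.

21: root
54: right child of 21 (depth 1)
51: left child of 54 (depth 2)
30: left child of 51 (depth 3)
52: right child of 51 (depth 3)
17: left child of 21 (depth 1)
11: left child of 17 (depth 2)
55: right child of 54 (depth 2)
26: left child of 30 (depth 4)
38: right child of 30 (depth 4)
27: right child of 26 (depth 5)
24: left child of 26 (depth 5)
31: left child of 38 (depth 5)
48: right child of 38 (depth 5)
57: right child of 55 (depth 3)
15: right child of 11 (depth 3)
45: left child of 48 (depth 6)

Leaves: 15, 24, 27, 31, 45, 52, 57 — 7 in total.

7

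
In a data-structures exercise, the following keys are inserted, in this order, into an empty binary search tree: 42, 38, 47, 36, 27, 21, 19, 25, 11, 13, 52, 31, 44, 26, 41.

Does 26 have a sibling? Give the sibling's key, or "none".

Insert 42: tree is empty, so 42 becomes the root.
Insert 38: 38 < 42 → go left. Place as left child of 42.
Insert 47: 47 > 42 → go right. Place as right child of 42.
Insert 36: 36 < 42 → go left; 36 < 38 → go left. Place as left child of 38.
Insert 27: 27 < 42 → go left; 27 < 38 → go left; 27 < 36 → go left. Place as left child of 36.
Insert 21: 21 < 42 → go left; 21 < 38 → go left; 21 < 36 → go left; 21 < 27 → go left. Place as left child of 27.
Insert 19: 19 < 42 → go left; 19 < 38 → go left; 19 < 36 → go left; 19 < 27 → go left; 19 < 21 → go left. Place as left child of 21.
Insert 25: 25 < 42 → go left; 25 < 38 → go left; 25 < 36 → go left; 25 < 27 → go left; 25 > 21 → go right. Place as right child of 21.
Insert 11: 11 < 42 → go left; 11 < 38 → go left; 11 < 36 → go left; 11 < 27 → go left; 11 < 21 → go left; 11 < 19 → go left. Place as left child of 19.
Insert 13: 13 < 42 → go left; 13 < 38 → go left; 13 < 36 → go left; 13 < 27 → go left; 13 < 21 → go left; 13 < 19 → go left; 13 > 11 → go right. Place as right child of 11.
Insert 52: 52 > 42 → go right; 52 > 47 → go right. Place as right child of 47.
Insert 31: 31 < 42 → go left; 31 < 38 → go left; 31 < 36 → go left; 31 > 27 → go right. Place as right child of 27.
Insert 44: 44 > 42 → go right; 44 < 47 → go left. Place as left child of 47.
Insert 26: 26 < 42 → go left; 26 < 38 → go left; 26 < 36 → go left; 26 < 27 → go left; 26 > 21 → go right; 26 > 25 → go right. Place as right child of 25.
Insert 41: 41 < 42 → go left; 41 > 38 → go right. Place as right child of 38.

26's parent is 25, which has only one child.

none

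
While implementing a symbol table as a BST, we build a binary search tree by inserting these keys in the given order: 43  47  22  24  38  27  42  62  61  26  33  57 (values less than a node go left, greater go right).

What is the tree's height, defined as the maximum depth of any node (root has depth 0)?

43: root
47: right child of 43 (depth 1)
22: left child of 43 (depth 1)
24: right child of 22 (depth 2)
38: right child of 24 (depth 3)
27: left child of 38 (depth 4)
42: right child of 38 (depth 4)
62: right child of 47 (depth 2)
61: left child of 62 (depth 3)
26: left child of 27 (depth 5)
33: right child of 27 (depth 5)
57: left child of 61 (depth 4)

The deepest node is 26 at depth 5.

5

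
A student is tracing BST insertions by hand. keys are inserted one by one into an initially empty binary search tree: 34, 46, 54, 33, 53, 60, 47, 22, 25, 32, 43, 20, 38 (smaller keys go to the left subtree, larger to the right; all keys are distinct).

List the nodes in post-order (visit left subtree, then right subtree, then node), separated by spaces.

20 32 25 22 33 38 43 47 53 60 54 46 34

Insert 34: tree is empty, so 34 becomes the root.
Insert 46: 46 > 34 → go right. Place as right child of 34.
Insert 54: 54 > 34 → go right; 54 > 46 → go right. Place as right child of 46.
Insert 33: 33 < 34 → go left. Place as left child of 34.
Insert 53: 53 > 34 → go right; 53 > 46 → go right; 53 < 54 → go left. Place as left child of 54.
Insert 60: 60 > 34 → go right; 60 > 46 → go right; 60 > 54 → go right. Place as right child of 54.
Insert 47: 47 > 34 → go right; 47 > 46 → go right; 47 < 54 → go left; 47 < 53 → go left. Place as left child of 53.
Insert 22: 22 < 34 → go left; 22 < 33 → go left. Place as left child of 33.
Insert 25: 25 < 34 → go left; 25 < 33 → go left; 25 > 22 → go right. Place as right child of 22.
Insert 32: 32 < 34 → go left; 32 < 33 → go left; 32 > 22 → go right; 32 > 25 → go right. Place as right child of 25.
Insert 43: 43 > 34 → go right; 43 < 46 → go left. Place as left child of 46.
Insert 20: 20 < 34 → go left; 20 < 33 → go left; 20 < 22 → go left. Place as left child of 22.
Insert 38: 38 > 34 → go right; 38 < 46 → go left; 38 < 43 → go left. Place as left child of 43.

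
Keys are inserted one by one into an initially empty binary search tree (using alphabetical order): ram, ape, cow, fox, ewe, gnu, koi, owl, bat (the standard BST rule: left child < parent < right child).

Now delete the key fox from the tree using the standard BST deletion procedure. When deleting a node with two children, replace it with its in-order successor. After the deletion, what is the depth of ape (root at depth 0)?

1

Resulting structure (node: left, right):
  ram: L=ape, R=–
  ape: L=–, R=cow
  cow: L=bat, R=fox
  fox: L=ewe, R=gnu
  ewe: L=–, R=–
  gnu: L=–, R=koi
  koi: L=–, R=owl
  owl: L=–, R=–
  bat: L=–, R=–

Delete fox (two children — replace with in-order successor).
After deletion, path to ape: ram → ape.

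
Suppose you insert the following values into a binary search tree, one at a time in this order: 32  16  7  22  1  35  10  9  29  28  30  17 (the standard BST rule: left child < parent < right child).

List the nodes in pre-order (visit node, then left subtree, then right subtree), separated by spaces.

32 16 7 1 10 9 22 17 29 28 30 35

Insert 32: tree is empty, so 32 becomes the root.
Insert 16: 16 < 32 → go left. Place as left child of 32.
Insert 7: 7 < 32 → go left; 7 < 16 → go left. Place as left child of 16.
Insert 22: 22 < 32 → go left; 22 > 16 → go right. Place as right child of 16.
Insert 1: 1 < 32 → go left; 1 < 16 → go left; 1 < 7 → go left. Place as left child of 7.
Insert 35: 35 > 32 → go right. Place as right child of 32.
Insert 10: 10 < 32 → go left; 10 < 16 → go left; 10 > 7 → go right. Place as right child of 7.
Insert 9: 9 < 32 → go left; 9 < 16 → go left; 9 > 7 → go right; 9 < 10 → go left. Place as left child of 10.
Insert 29: 29 < 32 → go left; 29 > 16 → go right; 29 > 22 → go right. Place as right child of 22.
Insert 28: 28 < 32 → go left; 28 > 16 → go right; 28 > 22 → go right; 28 < 29 → go left. Place as left child of 29.
Insert 30: 30 < 32 → go left; 30 > 16 → go right; 30 > 22 → go right; 30 > 29 → go right. Place as right child of 29.
Insert 17: 17 < 32 → go left; 17 > 16 → go right; 17 < 22 → go left. Place as left child of 22.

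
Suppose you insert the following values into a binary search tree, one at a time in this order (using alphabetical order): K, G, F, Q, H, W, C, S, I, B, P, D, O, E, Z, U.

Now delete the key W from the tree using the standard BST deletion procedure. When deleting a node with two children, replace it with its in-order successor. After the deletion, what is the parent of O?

P

Insert K: tree is empty, so K becomes the root.
Insert G: G < K → go left. Place as left child of K.
Insert F: F < K → go left; F < G → go left. Place as left child of G.
Insert Q: Q > K → go right. Place as right child of K.
Insert H: H < K → go left; H > G → go right. Place as right child of G.
Insert W: W > K → go right; W > Q → go right. Place as right child of Q.
Insert C: C < K → go left; C < G → go left; C < F → go left. Place as left child of F.
Insert S: S > K → go right; S > Q → go right; S < W → go left. Place as left child of W.
Insert I: I < K → go left; I > G → go right; I > H → go right. Place as right child of H.
Insert B: B < K → go left; B < G → go left; B < F → go left; B < C → go left. Place as left child of C.
Insert P: P > K → go right; P < Q → go left. Place as left child of Q.
Insert D: D < K → go left; D < G → go left; D < F → go left; D > C → go right. Place as right child of C.
Insert O: O > K → go right; O < Q → go left; O < P → go left. Place as left child of P.
Insert E: E < K → go left; E < G → go left; E < F → go left; E > C → go right; E > D → go right. Place as right child of D.
Insert Z: Z > K → go right; Z > Q → go right; Z > W → go right. Place as right child of W.
Insert U: U > K → go right; U > Q → go right; U < W → go left; U > S → go right. Place as right child of S.

Delete W (two children — replace with in-order successor).
After deletion, O's parent is P.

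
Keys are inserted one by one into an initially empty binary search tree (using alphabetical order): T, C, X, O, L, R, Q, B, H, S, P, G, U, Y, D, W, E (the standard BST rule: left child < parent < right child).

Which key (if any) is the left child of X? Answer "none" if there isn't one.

U

T: root
C: left child of T (depth 1)
X: right child of T (depth 1)
O: right child of C (depth 2)
L: left child of O (depth 3)
R: right child of O (depth 3)
Q: left child of R (depth 4)
B: left child of C (depth 2)
H: left child of L (depth 4)
S: right child of R (depth 4)
P: left child of Q (depth 5)
G: left child of H (depth 5)
U: left child of X (depth 2)
Y: right child of X (depth 2)
D: left child of G (depth 6)
W: right child of U (depth 3)
E: right child of D (depth 7)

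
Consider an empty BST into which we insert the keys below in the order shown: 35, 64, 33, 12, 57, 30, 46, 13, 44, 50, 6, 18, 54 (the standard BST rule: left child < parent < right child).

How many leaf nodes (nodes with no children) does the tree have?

4

Resulting structure (node: left, right):
  35: L=33, R=64
  64: L=57, R=–
  33: L=12, R=–
  12: L=6, R=30
  57: L=46, R=–
  30: L=13, R=–
  46: L=44, R=50
  13: L=–, R=18
  44: L=–, R=–
  50: L=–, R=54
  6: L=–, R=–
  18: L=–, R=–
  54: L=–, R=–

Leaves: 6, 18, 44, 54 — 4 in total.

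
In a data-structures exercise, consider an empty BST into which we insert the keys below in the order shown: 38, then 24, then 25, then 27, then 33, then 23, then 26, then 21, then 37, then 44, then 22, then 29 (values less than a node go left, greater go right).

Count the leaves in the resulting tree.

5

38: root
24: left child of 38 (depth 1)
25: right child of 24 (depth 2)
27: right child of 25 (depth 3)
33: right child of 27 (depth 4)
23: left child of 24 (depth 2)
26: left child of 27 (depth 4)
21: left child of 23 (depth 3)
37: right child of 33 (depth 5)
44: right child of 38 (depth 1)
22: right child of 21 (depth 4)
29: left child of 33 (depth 5)

Leaves: 22, 26, 29, 37, 44 — 5 in total.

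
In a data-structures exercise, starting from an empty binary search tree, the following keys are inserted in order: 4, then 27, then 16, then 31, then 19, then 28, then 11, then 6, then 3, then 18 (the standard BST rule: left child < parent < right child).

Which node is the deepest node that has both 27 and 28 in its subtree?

Resulting structure (node: left, right):
  4: L=3, R=27
  27: L=16, R=31
  16: L=11, R=19
  31: L=28, R=–
  19: L=18, R=–
  28: L=–, R=–
  11: L=6, R=–
  6: L=–, R=–
  3: L=–, R=–
  18: L=–, R=–

Path to 27: 4 → 27
Path to 28: 4 → 27 → 31 → 28
27 lies on both paths and is an ancestor of the other node.

27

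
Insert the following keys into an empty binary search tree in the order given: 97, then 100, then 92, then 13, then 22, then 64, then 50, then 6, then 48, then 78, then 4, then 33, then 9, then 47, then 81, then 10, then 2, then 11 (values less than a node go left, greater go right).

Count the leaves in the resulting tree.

97: root
100: right child of 97 (depth 1)
92: left child of 97 (depth 1)
13: left child of 92 (depth 2)
22: right child of 13 (depth 3)
64: right child of 22 (depth 4)
50: left child of 64 (depth 5)
6: left child of 13 (depth 3)
48: left child of 50 (depth 6)
78: right child of 64 (depth 5)
4: left child of 6 (depth 4)
33: left child of 48 (depth 7)
9: right child of 6 (depth 4)
47: right child of 33 (depth 8)
81: right child of 78 (depth 6)
10: right child of 9 (depth 5)
2: left child of 4 (depth 5)
11: right child of 10 (depth 6)

Leaves: 2, 11, 47, 81, 100 — 5 in total.

5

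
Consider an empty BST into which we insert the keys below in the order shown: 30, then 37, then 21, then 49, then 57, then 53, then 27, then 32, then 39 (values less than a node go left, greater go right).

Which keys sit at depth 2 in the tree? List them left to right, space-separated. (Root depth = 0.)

27 32 49

30: root
37: right child of 30 (depth 1)
21: left child of 30 (depth 1)
49: right child of 37 (depth 2)
57: right child of 49 (depth 3)
53: left child of 57 (depth 4)
27: right child of 21 (depth 2)
32: left child of 37 (depth 2)
39: left child of 49 (depth 3)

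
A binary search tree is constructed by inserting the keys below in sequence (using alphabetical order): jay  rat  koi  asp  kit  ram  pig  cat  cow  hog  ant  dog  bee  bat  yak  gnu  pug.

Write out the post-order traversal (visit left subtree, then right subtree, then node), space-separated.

ant bat bee gnu dog hog cow cat asp kit pug pig ram koi yak rat jay

jay: root
rat: right child of jay (depth 1)
koi: left child of rat (depth 2)
asp: left child of jay (depth 1)
kit: left child of koi (depth 3)
ram: right child of koi (depth 3)
pig: left child of ram (depth 4)
cat: right child of asp (depth 2)
cow: right child of cat (depth 3)
hog: right child of cow (depth 4)
ant: left child of asp (depth 2)
dog: left child of hog (depth 5)
bee: left child of cat (depth 3)
bat: left child of bee (depth 4)
yak: right child of rat (depth 2)
gnu: right child of dog (depth 6)
pug: right child of pig (depth 5)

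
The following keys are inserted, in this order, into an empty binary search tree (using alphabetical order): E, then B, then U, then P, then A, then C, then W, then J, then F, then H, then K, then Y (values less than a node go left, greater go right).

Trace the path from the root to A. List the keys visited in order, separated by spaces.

E: root
B: left child of E (depth 1)
U: right child of E (depth 1)
P: left child of U (depth 2)
A: left child of B (depth 2)
C: right child of B (depth 2)
W: right child of U (depth 2)
J: left child of P (depth 3)
F: left child of J (depth 4)
H: right child of F (depth 5)
K: right child of J (depth 4)
Y: right child of W (depth 3)

E B A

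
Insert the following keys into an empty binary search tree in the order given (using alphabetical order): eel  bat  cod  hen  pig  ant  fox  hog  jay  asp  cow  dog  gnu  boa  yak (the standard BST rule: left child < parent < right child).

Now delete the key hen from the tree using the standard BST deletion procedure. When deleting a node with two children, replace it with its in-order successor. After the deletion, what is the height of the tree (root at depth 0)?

4

Resulting structure (node: left, right):
  eel: L=bat, R=hen
  bat: L=ant, R=cod
  cod: L=boa, R=cow
  hen: L=fox, R=pig
  pig: L=hog, R=yak
  ant: L=–, R=asp
  fox: L=–, R=gnu
  hog: L=–, R=jay
  jay: L=–, R=–
  asp: L=–, R=–
  cow: L=–, R=dog
  dog: L=–, R=–
  gnu: L=–, R=–
  boa: L=–, R=–
  yak: L=–, R=–

Delete hen (two children — replace with in-order successor).
After deletion, deepest node is dog at depth 4.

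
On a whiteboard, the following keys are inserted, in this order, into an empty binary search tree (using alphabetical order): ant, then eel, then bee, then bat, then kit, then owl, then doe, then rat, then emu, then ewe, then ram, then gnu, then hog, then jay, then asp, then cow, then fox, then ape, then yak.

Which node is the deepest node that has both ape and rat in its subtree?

eel

Resulting structure (node: left, right):
  ant: L=–, R=eel
  eel: L=bee, R=kit
  bee: L=bat, R=doe
  bat: L=asp, R=–
  kit: L=emu, R=owl
  owl: L=–, R=rat
  doe: L=cow, R=–
  rat: L=ram, R=yak
  emu: L=–, R=ewe
  ewe: L=–, R=gnu
  ram: L=–, R=–
  gnu: L=fox, R=hog
  hog: L=–, R=jay
  jay: L=–, R=–
  asp: L=ape, R=–
  cow: L=–, R=–
  fox: L=–, R=–
  ape: L=–, R=–
  yak: L=–, R=–

Path to ape: ant → eel → bee → bat → asp → ape
Path to rat: ant → eel → kit → owl → rat
The paths share a prefix ending at eel, then split left and right.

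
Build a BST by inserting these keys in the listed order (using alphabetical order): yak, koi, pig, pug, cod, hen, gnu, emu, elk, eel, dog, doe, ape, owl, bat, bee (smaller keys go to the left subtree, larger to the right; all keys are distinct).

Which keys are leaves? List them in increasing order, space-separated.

bee doe owl pug

yak: root
koi: left child of yak (depth 1)
pig: right child of koi (depth 2)
pug: right child of pig (depth 3)
cod: left child of koi (depth 2)
hen: right child of cod (depth 3)
gnu: left child of hen (depth 4)
emu: left child of gnu (depth 5)
elk: left child of emu (depth 6)
eel: left child of elk (depth 7)
dog: left child of eel (depth 8)
doe: left child of dog (depth 9)
ape: left child of cod (depth 3)
owl: left child of pig (depth 3)
bat: right child of ape (depth 4)
bee: right child of bat (depth 5)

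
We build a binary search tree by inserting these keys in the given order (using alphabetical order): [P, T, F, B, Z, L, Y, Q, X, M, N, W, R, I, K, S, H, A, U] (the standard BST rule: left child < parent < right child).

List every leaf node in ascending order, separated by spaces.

Insert P: tree is empty, so P becomes the root.
Insert T: T > P → go right. Place as right child of P.
Insert F: F < P → go left. Place as left child of P.
Insert B: B < P → go left; B < F → go left. Place as left child of F.
Insert Z: Z > P → go right; Z > T → go right. Place as right child of T.
Insert L: L < P → go left; L > F → go right. Place as right child of F.
Insert Y: Y > P → go right; Y > T → go right; Y < Z → go left. Place as left child of Z.
Insert Q: Q > P → go right; Q < T → go left. Place as left child of T.
Insert X: X > P → go right; X > T → go right; X < Z → go left; X < Y → go left. Place as left child of Y.
Insert M: M < P → go left; M > F → go right; M > L → go right. Place as right child of L.
Insert N: N < P → go left; N > F → go right; N > L → go right; N > M → go right. Place as right child of M.
Insert W: W > P → go right; W > T → go right; W < Z → go left; W < Y → go left; W < X → go left. Place as left child of X.
Insert R: R > P → go right; R < T → go left; R > Q → go right. Place as right child of Q.
Insert I: I < P → go left; I > F → go right; I < L → go left. Place as left child of L.
Insert K: K < P → go left; K > F → go right; K < L → go left; K > I → go right. Place as right child of I.
Insert S: S > P → go right; S < T → go left; S > Q → go right; S > R → go right. Place as right child of R.
Insert H: H < P → go left; H > F → go right; H < L → go left; H < I → go left. Place as left child of I.
Insert A: A < P → go left; A < F → go left; A < B → go left. Place as left child of B.
Insert U: U > P → go right; U > T → go right; U < Z → go left; U < Y → go left; U < X → go left; U < W → go left. Place as left child of W.

A H K N S U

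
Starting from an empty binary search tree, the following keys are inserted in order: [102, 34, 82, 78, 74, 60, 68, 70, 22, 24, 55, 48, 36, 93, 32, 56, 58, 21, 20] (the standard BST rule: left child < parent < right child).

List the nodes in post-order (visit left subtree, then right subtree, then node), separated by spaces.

20 21 32 24 22 36 48 58 56 55 70 68 60 74 78 93 82 34 102

102: root
34: left child of 102 (depth 1)
82: right child of 34 (depth 2)
78: left child of 82 (depth 3)
74: left child of 78 (depth 4)
60: left child of 74 (depth 5)
68: right child of 60 (depth 6)
70: right child of 68 (depth 7)
22: left child of 34 (depth 2)
24: right child of 22 (depth 3)
55: left child of 60 (depth 6)
48: left child of 55 (depth 7)
36: left child of 48 (depth 8)
93: right child of 82 (depth 3)
32: right child of 24 (depth 4)
56: right child of 55 (depth 7)
58: right child of 56 (depth 8)
21: left child of 22 (depth 3)
20: left child of 21 (depth 4)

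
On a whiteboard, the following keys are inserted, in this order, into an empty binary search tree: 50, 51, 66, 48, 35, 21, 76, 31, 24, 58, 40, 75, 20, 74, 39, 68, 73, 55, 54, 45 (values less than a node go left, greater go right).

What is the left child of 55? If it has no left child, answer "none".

54

Resulting structure (node: left, right):
  50: L=48, R=51
  51: L=–, R=66
  66: L=58, R=76
  48: L=35, R=–
  35: L=21, R=40
  21: L=20, R=31
  76: L=75, R=–
  31: L=24, R=–
  24: L=–, R=–
  58: L=55, R=–
  40: L=39, R=45
  75: L=74, R=–
  20: L=–, R=–
  74: L=68, R=–
  39: L=–, R=–
  68: L=–, R=73
  73: L=–, R=–
  55: L=54, R=–
  54: L=–, R=–
  45: L=–, R=–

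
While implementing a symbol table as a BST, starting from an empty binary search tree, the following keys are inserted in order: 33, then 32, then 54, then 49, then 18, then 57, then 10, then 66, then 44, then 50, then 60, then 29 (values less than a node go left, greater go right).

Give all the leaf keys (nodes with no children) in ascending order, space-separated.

10 29 44 50 60

Insert 33: tree is empty, so 33 becomes the root.
Insert 32: 32 < 33 → go left. Place as left child of 33.
Insert 54: 54 > 33 → go right. Place as right child of 33.
Insert 49: 49 > 33 → go right; 49 < 54 → go left. Place as left child of 54.
Insert 18: 18 < 33 → go left; 18 < 32 → go left. Place as left child of 32.
Insert 57: 57 > 33 → go right; 57 > 54 → go right. Place as right child of 54.
Insert 10: 10 < 33 → go left; 10 < 32 → go left; 10 < 18 → go left. Place as left child of 18.
Insert 66: 66 > 33 → go right; 66 > 54 → go right; 66 > 57 → go right. Place as right child of 57.
Insert 44: 44 > 33 → go right; 44 < 54 → go left; 44 < 49 → go left. Place as left child of 49.
Insert 50: 50 > 33 → go right; 50 < 54 → go left; 50 > 49 → go right. Place as right child of 49.
Insert 60: 60 > 33 → go right; 60 > 54 → go right; 60 > 57 → go right; 60 < 66 → go left. Place as left child of 66.
Insert 29: 29 < 33 → go left; 29 < 32 → go left; 29 > 18 → go right. Place as right child of 18.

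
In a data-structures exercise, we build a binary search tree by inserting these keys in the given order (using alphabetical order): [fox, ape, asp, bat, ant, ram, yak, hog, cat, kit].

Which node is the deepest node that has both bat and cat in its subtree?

fox: root
ape: left child of fox (depth 1)
asp: right child of ape (depth 2)
bat: right child of asp (depth 3)
ant: left child of ape (depth 2)
ram: right child of fox (depth 1)
yak: right child of ram (depth 2)
hog: left child of ram (depth 2)
cat: right child of bat (depth 4)
kit: right child of hog (depth 3)

Path to bat: fox → ape → asp → bat
Path to cat: fox → ape → asp → bat → cat
bat lies on both paths and is an ancestor of the other node.

bat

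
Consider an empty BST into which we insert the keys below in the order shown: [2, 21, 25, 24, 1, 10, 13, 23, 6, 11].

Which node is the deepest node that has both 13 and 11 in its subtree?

2: root
21: right child of 2 (depth 1)
25: right child of 21 (depth 2)
24: left child of 25 (depth 3)
1: left child of 2 (depth 1)
10: left child of 21 (depth 2)
13: right child of 10 (depth 3)
23: left child of 24 (depth 4)
6: left child of 10 (depth 3)
11: left child of 13 (depth 4)

Path to 13: 2 → 21 → 10 → 13
Path to 11: 2 → 21 → 10 → 13 → 11
13 lies on both paths and is an ancestor of the other node.

13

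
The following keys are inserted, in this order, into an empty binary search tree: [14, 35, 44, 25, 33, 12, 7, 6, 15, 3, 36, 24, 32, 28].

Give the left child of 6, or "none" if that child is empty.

3

Resulting structure (node: left, right):
  14: L=12, R=35
  35: L=25, R=44
  44: L=36, R=–
  25: L=15, R=33
  33: L=32, R=–
  12: L=7, R=–
  7: L=6, R=–
  6: L=3, R=–
  15: L=–, R=24
  3: L=–, R=–
  36: L=–, R=–
  24: L=–, R=–
  32: L=28, R=–
  28: L=–, R=–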